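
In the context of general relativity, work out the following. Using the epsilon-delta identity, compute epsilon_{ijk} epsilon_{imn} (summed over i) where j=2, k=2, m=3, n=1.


Using the identity: epsilon_{ijk} epsilon_{imn} = delta_{jm} delta_{kn} - delta_{jn} delta_{km}.
delta_{23} = 0
delta_{21} = 0
delta_{21} = 0
delta_{23} = 0
Result = 0 * 0 - 0 * 0 = 0 - 0 = 0

0


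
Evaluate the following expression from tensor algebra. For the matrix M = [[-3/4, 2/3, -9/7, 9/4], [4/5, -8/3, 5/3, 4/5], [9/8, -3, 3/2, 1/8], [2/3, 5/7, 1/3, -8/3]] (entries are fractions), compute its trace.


The trace is the sum of diagonal entries.
Diagonal: M[1,1] = -3/4, M[2,2] = -8/3, M[3,3] = 3/2, M[4,4] = -8/3
Tr(M) = -3/4 + -8/3 + 3/2 + -8/3
Computing step by step:
After adding M[1,1]: -3/4
After adding M[2,2]: -41/12
After adding M[3,3]: -23/12
After adding M[4,4]: -55/12
Tr(M) = -55/12

-55/12


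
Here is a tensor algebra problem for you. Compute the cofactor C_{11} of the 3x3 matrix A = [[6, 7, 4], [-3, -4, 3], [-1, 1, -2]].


To find cofactor C_{11}, delete row 1 and column 1.
The resulting 2x2 submatrix is: [[-4, 3], [1, -2]]
Minor M_{11} = -4*-2 - 3*1
  = 8 - 3 = 5
Sign = (-1)^(1+1) = (-1)^2 = 1
Cofactor C_{11} = 1 * 5 = 5

5


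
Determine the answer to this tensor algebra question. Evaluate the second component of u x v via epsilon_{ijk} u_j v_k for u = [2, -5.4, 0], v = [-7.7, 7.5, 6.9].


(u x v)_2 = sum_{j,k} epsilon_{2jk} u_j v_k. Only permutations of (1,2,3) contribute; the two non-zero terms are:
eps_{213} u_1 v_3 = -1 * 2 * 6.9 = -13.8
eps_{231} u_3 v_1 = 1 * 0 * -7.7 = 0
(u x v)_2 = -13.8

-13.8


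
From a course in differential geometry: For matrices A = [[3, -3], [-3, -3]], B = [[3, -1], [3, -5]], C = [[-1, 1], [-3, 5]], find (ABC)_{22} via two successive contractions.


(ABC)_{22} = sum_m (AB)_{2m} C_{m2}. First compute row 2 of AB.
(AB)_{21} = -3*3 + -3*3 = -18
(AB)_{22} = -3*-1 + -3*-5 = 18
Now contract with column 2 of C:
(AB)_{21} * C_{12} = -18 * 1 = -18
(AB)_{22} * C_{22} = 18 * 5 = 90
(ABC)_{22} = -18 + 90 = 72

72


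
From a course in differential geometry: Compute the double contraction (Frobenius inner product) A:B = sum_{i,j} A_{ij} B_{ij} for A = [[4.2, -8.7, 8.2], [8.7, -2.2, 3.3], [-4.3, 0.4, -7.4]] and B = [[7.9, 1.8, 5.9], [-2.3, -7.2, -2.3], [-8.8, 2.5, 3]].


A:B = sum over all i,j of A_{ij} * B_{ij}.
Row 1: 4.2*7.9=33.18, -8.7*1.8=-15.66, 8.2*5.9=48.38 => row sum = 65.9
Row 2: 8.7*-2.3=-20.01, -2.2*-7.2=15.84, 3.3*-2.3=-7.59 => row sum = -11.76
Row 3: -4.3*-8.8=37.84, 0.4*2.5=1, -7.4*3=-22.2 => row sum = 16.64
Total = 65.9 + -11.76 + 16.64 = 70.78

70.78


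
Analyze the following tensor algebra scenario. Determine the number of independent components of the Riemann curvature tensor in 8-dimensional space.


The Riemann tensor in d dimensions has d^2(d^2 - 1)/12 independent components.
d = 8, so d^2 = 64
d^2 - 1 = 63
d^2(d^2 - 1) = 64 * 63 = 4032
Divide by 12: 4032 / 12 = 336

336


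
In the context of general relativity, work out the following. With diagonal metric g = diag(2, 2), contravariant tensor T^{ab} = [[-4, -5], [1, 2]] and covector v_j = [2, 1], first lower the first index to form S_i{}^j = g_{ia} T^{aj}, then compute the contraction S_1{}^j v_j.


Step 1: lower the first index. For a diagonal metric, g_{ia} T^{aj} = g_{ii} T^{ij} (no sum on i).
g_{11} = 2
S_1{}^1 = 2 * T^{11} = 2 * -4 = -8
S_1{}^2 = 2 * T^{12} = 2 * -5 = -10
Step 2: contract S_1{}^j with v_j.
S_1{}^1 * v_1 = -8 * 2 = -16
S_1{}^2 * v_2 = -10 * 1 = -10
Result = -16 + -10 = -26

-26


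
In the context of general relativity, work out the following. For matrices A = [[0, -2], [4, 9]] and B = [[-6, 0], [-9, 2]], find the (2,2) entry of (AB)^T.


(AB)^T_{ij} = (AB)_{ji} = sum_k A_{jk} B_{ki}.
For i=2, j=2 we need (AB)_{22}:
A_{21} * B_{12} = 4 * 0 = 0
A_{22} * B_{22} = 9 * 2 = 18
Sum = 0 + 18 = 18

18


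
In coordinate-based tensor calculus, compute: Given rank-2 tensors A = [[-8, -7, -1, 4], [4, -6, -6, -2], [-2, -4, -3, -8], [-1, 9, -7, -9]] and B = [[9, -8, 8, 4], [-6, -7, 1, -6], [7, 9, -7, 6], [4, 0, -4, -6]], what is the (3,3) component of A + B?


Tensor addition is component-wise: (A + B)_{ij} = A_{ij} + B_{ij}.
A_{33} = -3
B_{33} = -7
(A + B)_{33} = -3 + -7 = -10

-10


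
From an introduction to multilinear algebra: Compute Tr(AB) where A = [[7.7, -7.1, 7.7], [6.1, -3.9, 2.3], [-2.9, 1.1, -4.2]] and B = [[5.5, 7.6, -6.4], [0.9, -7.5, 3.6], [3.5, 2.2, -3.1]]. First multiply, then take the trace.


Tr(AB) = sum_i (AB)_{ii} where (AB)_{ii} = sum_k A_{ik} B_{ki}.
(AB)_{11} = 7.7*5.5 + -7.1*0.9 + 7.7*3.5 = 62.91
(AB)_{22} = 6.1*7.6 + -3.9*-7.5 + 2.3*2.2 = 80.67
(AB)_{33} = -2.9*-6.4 + 1.1*3.6 + -4.2*-3.1 = 35.54
Tr(AB) = 62.91 + 80.67 + 35.54 = 179.12

179.12


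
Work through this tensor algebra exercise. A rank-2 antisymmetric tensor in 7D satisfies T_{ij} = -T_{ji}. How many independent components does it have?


An antisymmetric rank-2 tensor satisfies A_{ij} = -A_{ji}, so diagonal entries are zero.
The independent components are the upper-triangular entries: C(n, 2) = n(n-1)/2.
n = 7
C(7, 2) = 7 * 6 / 2 = 42 / 2 = 21

21


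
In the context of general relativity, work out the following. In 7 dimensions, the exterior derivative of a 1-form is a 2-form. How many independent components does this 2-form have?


The exterior derivative of a p-form is a (p+1)-form.
Its number of independent components is C(n, p+1).
n = 7, p+1 = 2
C(7, 2) = 21

21


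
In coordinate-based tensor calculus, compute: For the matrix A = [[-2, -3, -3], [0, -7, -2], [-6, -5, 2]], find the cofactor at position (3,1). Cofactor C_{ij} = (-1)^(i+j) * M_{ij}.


To find cofactor C_{31}, delete row 3 and column 1.
The resulting 2x2 submatrix is: [[-3, -3], [-7, -2]]
Minor M_{31} = -3*-2 - -3*-7
  = 6 - 21 = -15
Sign = (-1)^(3+1) = (-1)^4 = 1
Cofactor C_{31} = 1 * -15 = -15

-15


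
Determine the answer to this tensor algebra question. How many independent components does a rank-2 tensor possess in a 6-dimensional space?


The number of components of a rank-r tensor in d dimensions is d^r.
Here d = 6 and r = 2.
6^2 = 36

36


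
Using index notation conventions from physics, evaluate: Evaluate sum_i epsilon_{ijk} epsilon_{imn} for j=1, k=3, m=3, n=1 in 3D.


Using the identity: epsilon_{ijk} epsilon_{imn} = delta_{jm} delta_{kn} - delta_{jn} delta_{km}.
delta_{13} = 0
delta_{31} = 0
delta_{11} = 1
delta_{33} = 1
Result = 0 * 0 - 1 * 1 = 0 - 1 = -1

-1


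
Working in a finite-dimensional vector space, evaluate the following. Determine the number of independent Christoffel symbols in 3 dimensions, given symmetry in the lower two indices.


Christoffel symbols Gamma^k_{ij} are symmetric in i,j, so there are d * d(d+1)/2 independent symbols.
d = 3
d(d+1)/2 = 3 * 4 / 2 = 6
Total = 3 * 6 = 18

18


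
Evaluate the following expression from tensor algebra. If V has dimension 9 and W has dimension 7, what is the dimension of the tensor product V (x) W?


The dimension of a tensor product is the product of dimensions.
dim(V) = 9, dim(W) = 7
dim(V (x) W) = 9 * 7 = 63

63


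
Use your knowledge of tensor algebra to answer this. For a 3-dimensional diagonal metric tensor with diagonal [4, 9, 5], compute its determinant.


For a diagonal metric, the determinant is the product of diagonal entries.
Diagonal entries: 4, 9, 5
det(g) = 4 * 9 * 5 = 180

180


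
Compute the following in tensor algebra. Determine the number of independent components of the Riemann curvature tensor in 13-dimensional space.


The Riemann tensor in d dimensions has d^2(d^2 - 1)/12 independent components.
d = 13, so d^2 = 169
d^2 - 1 = 168
d^2(d^2 - 1) = 169 * 168 = 28392
Divide by 12: 28392 / 12 = 2366

2366


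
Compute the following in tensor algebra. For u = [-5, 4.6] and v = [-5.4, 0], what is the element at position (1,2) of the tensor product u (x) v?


The outer product entry T_{ij} = u_i * v_j.
We need i=1, j=2.
u_1 = -5, v_2 = 0
T_{1,2} = -5 * 0 = 0

0


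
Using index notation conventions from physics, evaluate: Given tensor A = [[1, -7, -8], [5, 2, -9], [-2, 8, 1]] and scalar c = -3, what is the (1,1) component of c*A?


Scalar multiplication: (cA)_{ij} = c * A_{ij}.
c = -3
A_{11} = 1
(cA)_{11} = -3 * 1 = -3

-3


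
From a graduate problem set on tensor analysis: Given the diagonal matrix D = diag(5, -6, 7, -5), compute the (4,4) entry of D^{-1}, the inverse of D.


For a diagonal matrix, the inverse has entries (D^{-1})_{ii} = 1/d_{ii}.
The diagonal entries are: d_{11} = 5, d_{22} = -6, d_{33} = 7, d_{44} = -5
We need (D^{-1})_{44} = 1/d_{44} = 1/-5 = -1/5

-1/5


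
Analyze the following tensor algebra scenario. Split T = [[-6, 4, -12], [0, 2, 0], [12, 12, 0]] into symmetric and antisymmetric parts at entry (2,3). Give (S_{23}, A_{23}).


T_{23} = 0
T_{32} = 12
S_{23} = (0 + 12)/2 = 12/2 = 6
A_{23} = (0 - 12)/2 = -12/2 = -6
Check: S + A = 6 + -6 = 0 = T_{23}.

(6, -6)


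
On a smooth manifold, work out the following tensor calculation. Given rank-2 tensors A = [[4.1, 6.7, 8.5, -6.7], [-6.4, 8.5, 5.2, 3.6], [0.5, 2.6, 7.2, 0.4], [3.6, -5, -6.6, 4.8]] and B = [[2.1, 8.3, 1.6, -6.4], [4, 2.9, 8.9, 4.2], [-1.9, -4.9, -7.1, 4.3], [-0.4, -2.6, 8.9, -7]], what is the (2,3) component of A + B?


Tensor addition is component-wise: (A + B)_{ij} = A_{ij} + B_{ij}.
A_{23} = 5.2
B_{23} = 8.9
(A + B)_{23} = 5.2 + 8.9 = 14.1

14.1


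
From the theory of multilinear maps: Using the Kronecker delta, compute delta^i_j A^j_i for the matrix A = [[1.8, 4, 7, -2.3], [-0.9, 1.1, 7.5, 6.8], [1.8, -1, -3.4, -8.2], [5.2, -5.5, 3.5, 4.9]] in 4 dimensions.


The contraction (trace) of a rank-2 tensor is the sum of its diagonal elements.
Diagonal entries: A[1,1] = 1.8, A[2,2] = 1.1, A[3,3] = -3.4, A[4,4] = 4.9
Tr(A) = 1.8 + 1.1 + -3.4 + 4.9 = 4.4

4.4


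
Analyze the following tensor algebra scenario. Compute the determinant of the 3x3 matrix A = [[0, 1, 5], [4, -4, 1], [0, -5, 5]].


Expanding along the first row, det(A) = a11*M_11 - a12*M_12 + a13*M_13, where M_1j is the (1,j) minor.
Minor M_11 = -4*5 - 1*-5 = -15
Minor M_12 = 4*5 - 1*0 = 20
Minor M_13 = 4*-5 - -4*0 = -20
det = 0*(-15) - 1*(20) + 5*(-20)
    = 0 - 20 + -100
    = -120

-120


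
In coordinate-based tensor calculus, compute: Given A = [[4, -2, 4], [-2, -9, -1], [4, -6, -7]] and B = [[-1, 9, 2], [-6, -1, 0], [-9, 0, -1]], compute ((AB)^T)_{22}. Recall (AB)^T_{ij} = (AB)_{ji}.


(AB)^T_{ij} = (AB)_{ji} = sum_k A_{jk} B_{ki}.
For i=2, j=2 we need (AB)_{22}:
A_{21} * B_{12} = -2 * 9 = -18
A_{22} * B_{22} = -9 * -1 = 9
A_{23} * B_{32} = -1 * 0 = 0
Sum = -18 + 9 + 0 = -9

-9


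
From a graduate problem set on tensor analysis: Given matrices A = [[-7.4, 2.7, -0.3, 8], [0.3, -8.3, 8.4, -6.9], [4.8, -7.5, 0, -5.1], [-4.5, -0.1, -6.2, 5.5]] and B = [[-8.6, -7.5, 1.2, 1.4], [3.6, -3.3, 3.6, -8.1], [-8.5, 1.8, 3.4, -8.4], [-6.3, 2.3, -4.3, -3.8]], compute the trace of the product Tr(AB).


Tr(AB) = sum_i (AB)_{ii} where (AB)_{ii} = sum_k A_{ik} B_{ki}.
(AB)_{11} = -7.4*-8.6 + 2.7*3.6 + -0.3*-8.5 + 8*-6.3 = 25.51
(AB)_{22} = 0.3*-7.5 + -8.3*-3.3 + 8.4*1.8 + -6.9*2.3 = 24.39
(AB)_{33} = 4.8*1.2 + -7.5*3.6 + 0*3.4 + -5.1*-4.3 = 0.69
(AB)_{44} = -4.5*1.4 + -0.1*-8.1 + -6.2*-8.4 + 5.5*-3.8 = 25.69
Tr(AB) = 25.51 + 24.39 + 0.69 + 25.69 = 76.28

76.28


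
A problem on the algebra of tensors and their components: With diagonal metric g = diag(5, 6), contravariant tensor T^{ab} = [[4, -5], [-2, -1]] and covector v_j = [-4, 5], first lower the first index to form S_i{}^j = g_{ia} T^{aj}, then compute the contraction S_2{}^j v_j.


Step 1: lower the first index. For a diagonal metric, g_{ia} T^{aj} = g_{ii} T^{ij} (no sum on i).
g_{22} = 6
S_2{}^1 = 6 * T^{21} = 6 * -2 = -12
S_2{}^2 = 6 * T^{22} = 6 * -1 = -6
Step 2: contract S_2{}^j with v_j.
S_2{}^1 * v_1 = -12 * -4 = 48
S_2{}^2 * v_2 = -6 * 5 = -30
Result = 48 + -30 = 18

18


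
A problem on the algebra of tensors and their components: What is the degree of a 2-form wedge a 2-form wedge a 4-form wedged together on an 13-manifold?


The degree of a wedge product is the sum of the degrees of the individual forms.
Degrees: 2, 2, 4
Total degree = 2 + 2 + 4 = 8

8


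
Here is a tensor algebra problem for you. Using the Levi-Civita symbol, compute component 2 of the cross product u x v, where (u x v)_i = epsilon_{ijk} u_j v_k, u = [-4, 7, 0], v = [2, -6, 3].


(u x v)_2 = sum_{j,k} epsilon_{2jk} u_j v_k. Only permutations of (1,2,3) contribute; the two non-zero terms are:
eps_{213} u_1 v_3 = -1 * -4 * 3 = 12
eps_{231} u_3 v_1 = 1 * 0 * 2 = 0
(u x v)_2 = 12

12


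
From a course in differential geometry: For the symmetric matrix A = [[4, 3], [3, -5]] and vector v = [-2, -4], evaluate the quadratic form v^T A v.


First compute Av:
(Av)_1 = 4*-2 + 3*-4 = -20
(Av)_2 = 3*-2 + -5*-4 = 14
Av = [-20, 14]
Then v^T (Av) = -2*-20 + -4*14
= 40 + -56 = -16

-16


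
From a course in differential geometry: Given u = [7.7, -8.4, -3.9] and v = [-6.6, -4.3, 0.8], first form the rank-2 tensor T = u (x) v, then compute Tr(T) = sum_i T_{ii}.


The outer product gives T_{ij} = u_i v_j.
The trace (contraction) is Tr(T) = sum_i T_{ii} = sum_i u_i v_i.
Diagonal entries:
T_{11} = u_1 * v_1 = 7.7 * -6.6 = -50.82
T_{22} = u_2 * v_2 = -8.4 * -4.3 = 36.12
T_{33} = u_3 * v_3 = -3.9 * 0.8 = -3.12
Tr(T) = -50.82 + 36.12 + -3.12 = -17.82

-17.82


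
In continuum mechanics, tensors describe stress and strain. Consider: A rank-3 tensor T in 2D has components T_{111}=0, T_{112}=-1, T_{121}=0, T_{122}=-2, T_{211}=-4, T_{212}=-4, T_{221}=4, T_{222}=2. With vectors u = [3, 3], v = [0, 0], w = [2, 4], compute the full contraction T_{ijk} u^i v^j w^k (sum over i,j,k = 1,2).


S = sum over i,j,k of T_{ijk} u_i v_j w_k. Expanding all 8 terms:
T_{111}*u_1*v_1*w_1 = 0*3*0*2 = 0  (running total: 0)
T_{112}*u_1*v_1*w_2 = -1*3*0*4 = 0  (running total: 0)
T_{121}*u_1*v_2*w_1 = 0*3*0*2 = 0  (running total: 0)
T_{122}*u_1*v_2*w_2 = -2*3*0*4 = 0  (running total: 0)
T_{211}*u_2*v_1*w_1 = -4*3*0*2 = 0  (running total: 0)
T_{212}*u_2*v_1*w_2 = -4*3*0*4 = 0  (running total: 0)
T_{221}*u_2*v_2*w_1 = 4*3*0*2 = 0  (running total: 0)
T_{222}*u_2*v_2*w_2 = 2*3*0*4 = 0  (running total: 0)
S = 0

0


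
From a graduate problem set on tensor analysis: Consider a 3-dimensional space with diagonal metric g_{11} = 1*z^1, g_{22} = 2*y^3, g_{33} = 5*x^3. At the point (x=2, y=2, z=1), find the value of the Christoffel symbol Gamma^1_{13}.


For a diagonal metric, Gamma^k_{ij} = (1/2) g^{kk} (dg_{ik}/dx_j + dg_{jk}/dx_i - dg_{ij}/dx_k).
The metric is diagonal, so g_{ab} = 0 for a != b.
At the given point: g_{11} = 1, g_{22} = 16, g_{33} = 40
g^{11} = 1/1
dg_{11}/dx_3 = dg_{11}/dx_3 = 1
dg_{31}/dx_1 = 0 (off-diagonal)
dg_{13}/dx_1 = 0 (off-diagonal)
Numerator = 1 + 0 - 0 = 1
Gamma^1_{13} = 1 / (2 * 1) = 1/2

1/2


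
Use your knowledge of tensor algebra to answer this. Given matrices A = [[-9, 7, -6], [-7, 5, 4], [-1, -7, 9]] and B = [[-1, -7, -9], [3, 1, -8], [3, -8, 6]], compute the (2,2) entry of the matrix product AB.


(AB)_{ij} = sum_k A_{ik} B_{kj}.
For i=2, j=2:
A_{21} * B_{12} = -7 * -7 = 49
A_{22} * B_{22} = 5 * 1 = 5
A_{23} * B_{32} = 4 * -8 = -32
Sum = 49 + 5 + -32 = 22

22


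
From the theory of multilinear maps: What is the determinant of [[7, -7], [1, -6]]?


For a 2x2 matrix [[a, b], [c, d]], det = a*d - b*c.
a = 7, b = -7, c = 1, d = -6
a*d = 7 * -6 = -42
b*c = -7 * 1 = -7
det = -42 - -7 = -35

-35


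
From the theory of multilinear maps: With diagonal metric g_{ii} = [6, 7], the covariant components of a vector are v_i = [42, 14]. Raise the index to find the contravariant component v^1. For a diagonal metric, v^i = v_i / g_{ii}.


To raise an index with a diagonal metric: v^i = v_i / g_{ii}.
For index 1: v_1 = 42, g_{11} = 6
v^1 = 42 / 6 = 7

7


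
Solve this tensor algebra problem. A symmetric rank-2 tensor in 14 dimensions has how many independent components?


A symmetric rank-2 tensor in d dimensions has d(d+1)/2 independent components.
d = 14
d(d+1)/2 = 14 * 15 / 2 = 210 / 2 = 105

105


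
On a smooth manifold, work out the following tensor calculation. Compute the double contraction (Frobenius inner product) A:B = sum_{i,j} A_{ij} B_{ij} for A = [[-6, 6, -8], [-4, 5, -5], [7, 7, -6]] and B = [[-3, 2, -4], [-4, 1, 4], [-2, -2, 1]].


A:B = sum over all i,j of A_{ij} * B_{ij}.
Row 1: -6*-3=18, 6*2=12, -8*-4=32 => row sum = 62
Row 2: -4*-4=16, 5*1=5, -5*4=-20 => row sum = 1
Row 3: 7*-2=-14, 7*-2=-14, -6*1=-6 => row sum = -34
Total = 62 + 1 + -34 = 29

29


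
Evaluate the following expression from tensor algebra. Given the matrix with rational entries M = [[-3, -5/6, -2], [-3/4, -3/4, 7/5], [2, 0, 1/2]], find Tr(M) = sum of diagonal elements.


The trace is the sum of diagonal entries.
Diagonal: M[1,1] = -3, M[2,2] = -3/4, M[3,3] = 1/2
Tr(M) = -3 + -3/4 + 1/2
Computing step by step:
After adding M[1,1]: -3
After adding M[2,2]: -15/4
After adding M[3,3]: -13/4
Tr(M) = -13/4

-13/4


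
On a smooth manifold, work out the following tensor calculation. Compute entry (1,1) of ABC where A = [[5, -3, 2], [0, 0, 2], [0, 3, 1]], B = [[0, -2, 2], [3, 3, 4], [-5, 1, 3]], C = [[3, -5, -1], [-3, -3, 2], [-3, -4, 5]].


(ABC)_{11} = sum_m (AB)_{1m} C_{m1}. First compute row 1 of AB.
(AB)_{11} = 5*0 + -3*3 + 2*-5 = -19
(AB)_{12} = 5*-2 + -3*3 + 2*1 = -17
(AB)_{13} = 5*2 + -3*4 + 2*3 = 4
Now contract with column 1 of C:
(AB)_{11} * C_{11} = -19 * 3 = -57
(AB)_{12} * C_{21} = -17 * -3 = 51
(AB)_{13} * C_{31} = 4 * -3 = -12
(ABC)_{11} = -57 + 51 + -12 = -18

-18


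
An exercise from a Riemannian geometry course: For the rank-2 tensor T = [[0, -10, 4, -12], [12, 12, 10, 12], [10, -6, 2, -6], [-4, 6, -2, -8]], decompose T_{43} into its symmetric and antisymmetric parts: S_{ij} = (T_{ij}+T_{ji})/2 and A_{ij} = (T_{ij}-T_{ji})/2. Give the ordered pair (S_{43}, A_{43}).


T_{43} = -2
T_{34} = -6
S_{43} = (-2 + -6)/2 = -8/2 = -4
A_{43} = (-2 - -6)/2 = 4/2 = 2
Check: S + A = -4 + 2 = -2 = T_{43}.

(-4, 2)


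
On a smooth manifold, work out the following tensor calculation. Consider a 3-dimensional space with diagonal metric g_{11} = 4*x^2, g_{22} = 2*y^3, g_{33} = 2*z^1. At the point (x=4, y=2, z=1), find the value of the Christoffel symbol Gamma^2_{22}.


For a diagonal metric, Gamma^k_{ij} = (1/2) g^{kk} (dg_{ik}/dx_j + dg_{jk}/dx_i - dg_{ij}/dx_k).
The metric is diagonal, so g_{ab} = 0 for a != b.
At the given point: g_{11} = 64, g_{22} = 16, g_{33} = 2
g^{22} = 1/16
dg_{22}/dx_2 = dg_{22}/dx_2 = 24
dg_{22}/dx_2 = dg_{22}/dx_2 = 24
dg_{22}/dx_2 = dg_{22}/dx_2 = 24
Numerator = 24 + 24 - 24 = 24
Gamma^2_{22} = 24 / (2 * 16) = 3/4

3/4


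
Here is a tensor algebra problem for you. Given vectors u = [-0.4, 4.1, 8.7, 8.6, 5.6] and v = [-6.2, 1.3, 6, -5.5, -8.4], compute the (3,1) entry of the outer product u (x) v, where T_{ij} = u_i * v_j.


The outer product entry T_{ij} = u_i * v_j.
We need i=3, j=1.
u_3 = 8.7, v_1 = -6.2
T_{3,1} = 8.7 * -6.2 = -53.94

-53.94


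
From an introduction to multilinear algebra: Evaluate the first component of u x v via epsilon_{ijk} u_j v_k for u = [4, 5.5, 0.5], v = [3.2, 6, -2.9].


(u x v)_1 = sum_{j,k} epsilon_{1jk} u_j v_k. Only permutations of (1,2,3) contribute; the two non-zero terms are:
eps_{123} u_2 v_3 = 1 * 5.5 * -2.9 = -15.95
eps_{132} u_3 v_2 = -1 * 0.5 * 6 = -3
(u x v)_1 = -18.95

-18.95


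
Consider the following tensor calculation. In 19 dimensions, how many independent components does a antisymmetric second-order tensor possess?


A antisymmetric rank-2 tensor in d dimensions has d(d-1)/2 independent components.
d = 19
d(d-1)/2 = 19 * 18 / 2 = 342 / 2 = 171

171


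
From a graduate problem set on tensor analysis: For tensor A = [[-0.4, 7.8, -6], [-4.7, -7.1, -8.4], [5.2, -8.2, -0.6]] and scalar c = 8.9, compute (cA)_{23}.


Scalar multiplication: (cA)_{ij} = c * A_{ij}.
c = 8.9
A_{23} = -8.4
(cA)_{23} = 8.9 * -8.4 = -74.76

-74.76


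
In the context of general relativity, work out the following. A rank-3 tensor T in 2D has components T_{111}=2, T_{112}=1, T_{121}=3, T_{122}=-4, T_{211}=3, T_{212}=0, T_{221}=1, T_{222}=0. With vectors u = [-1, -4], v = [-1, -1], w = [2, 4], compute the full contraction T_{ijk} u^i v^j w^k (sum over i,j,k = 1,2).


S = sum over i,j,k of T_{ijk} u_i v_j w_k. Expanding all 8 terms:
T_{111}*u_1*v_1*w_1 = 2*-1*-1*2 = 4  (running total: 4)
T_{112}*u_1*v_1*w_2 = 1*-1*-1*4 = 4  (running total: 8)
T_{121}*u_1*v_2*w_1 = 3*-1*-1*2 = 6  (running total: 14)
T_{122}*u_1*v_2*w_2 = -4*-1*-1*4 = -16  (running total: -2)
T_{211}*u_2*v_1*w_1 = 3*-4*-1*2 = 24  (running total: 22)
T_{212}*u_2*v_1*w_2 = 0*-4*-1*4 = 0  (running total: 22)
T_{221}*u_2*v_2*w_1 = 1*-4*-1*2 = 8  (running total: 30)
T_{222}*u_2*v_2*w_2 = 0*-4*-1*4 = 0  (running total: 30)
S = 30

30


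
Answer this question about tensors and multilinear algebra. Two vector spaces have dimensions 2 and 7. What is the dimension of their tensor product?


The dimension of a tensor product is the product of dimensions.
dim(V) = 2, dim(W) = 7
dim(V (x) W) = 2 * 7 = 14

14


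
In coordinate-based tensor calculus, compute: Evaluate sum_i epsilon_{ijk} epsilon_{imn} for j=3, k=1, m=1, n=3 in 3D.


Using the identity: epsilon_{ijk} epsilon_{imn} = delta_{jm} delta_{kn} - delta_{jn} delta_{km}.
delta_{31} = 0
delta_{13} = 0
delta_{33} = 1
delta_{11} = 1
Result = 0 * 0 - 1 * 1 = 0 - 1 = -1

-1


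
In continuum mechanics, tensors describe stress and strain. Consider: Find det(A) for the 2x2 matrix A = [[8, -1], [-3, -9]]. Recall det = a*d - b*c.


For a 2x2 matrix [[a, b], [c, d]], det = a*d - b*c.
a = 8, b = -1, c = -3, d = -9
a*d = 8 * -9 = -72
b*c = -1 * -3 = 3
det = -72 - 3 = -75

-75


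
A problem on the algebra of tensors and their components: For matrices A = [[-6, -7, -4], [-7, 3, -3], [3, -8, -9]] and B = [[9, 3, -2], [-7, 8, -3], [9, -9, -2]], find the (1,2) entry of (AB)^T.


(AB)^T_{ij} = (AB)_{ji} = sum_k A_{jk} B_{ki}.
For i=1, j=2 we need (AB)_{21}:
A_{21} * B_{11} = -7 * 9 = -63
A_{22} * B_{21} = 3 * -7 = -21
A_{23} * B_{31} = -3 * 9 = -27
Sum = -63 + -21 + -27 = -111

-111


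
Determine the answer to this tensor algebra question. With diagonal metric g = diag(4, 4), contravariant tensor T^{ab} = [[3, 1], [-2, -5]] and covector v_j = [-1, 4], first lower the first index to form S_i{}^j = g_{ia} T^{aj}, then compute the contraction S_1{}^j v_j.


Step 1: lower the first index. For a diagonal metric, g_{ia} T^{aj} = g_{ii} T^{ij} (no sum on i).
g_{11} = 4
S_1{}^1 = 4 * T^{11} = 4 * 3 = 12
S_1{}^2 = 4 * T^{12} = 4 * 1 = 4
Step 2: contract S_1{}^j with v_j.
S_1{}^1 * v_1 = 12 * -1 = -12
S_1{}^2 * v_2 = 4 * 4 = 16
Result = -12 + 16 = 4

4


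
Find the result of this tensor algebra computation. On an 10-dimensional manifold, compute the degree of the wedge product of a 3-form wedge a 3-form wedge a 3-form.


The degree of a wedge product is the sum of the degrees of the individual forms.
Degrees: 3, 3, 3
Total degree = 3 + 3 + 3 = 9

9


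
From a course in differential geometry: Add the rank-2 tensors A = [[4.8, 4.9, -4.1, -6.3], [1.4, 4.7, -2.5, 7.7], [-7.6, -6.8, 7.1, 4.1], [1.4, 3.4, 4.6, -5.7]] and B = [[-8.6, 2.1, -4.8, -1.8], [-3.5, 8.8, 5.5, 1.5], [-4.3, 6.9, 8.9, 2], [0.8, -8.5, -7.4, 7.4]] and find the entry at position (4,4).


Tensor addition is component-wise: (A + B)_{ij} = A_{ij} + B_{ij}.
A_{44} = -5.7
B_{44} = 7.4
(A + B)_{44} = -5.7 + 7.4 = 1.7

1.7


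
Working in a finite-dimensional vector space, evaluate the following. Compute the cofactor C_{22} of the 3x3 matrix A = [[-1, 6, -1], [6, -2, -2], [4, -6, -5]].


To find cofactor C_{22}, delete row 2 and column 2.
The resulting 2x2 submatrix is: [[-1, -1], [4, -5]]
Minor M_{22} = -1*-5 - -1*4
  = 5 - -4 = 9
Sign = (-1)^(2+2) = (-1)^4 = 1
Cofactor C_{22} = 1 * 9 = 9

9


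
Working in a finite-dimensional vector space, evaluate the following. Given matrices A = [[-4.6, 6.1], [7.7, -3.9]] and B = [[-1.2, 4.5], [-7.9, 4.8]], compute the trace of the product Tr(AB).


Tr(AB) = sum_i (AB)_{ii} where (AB)_{ii} = sum_k A_{ik} B_{ki}.
(AB)_{11} = -4.6*-1.2 + 6.1*-7.9 = -42.67
(AB)_{22} = 7.7*4.5 + -3.9*4.8 = 15.93
Tr(AB) = -42.67 + 15.93 = -26.74

-26.74


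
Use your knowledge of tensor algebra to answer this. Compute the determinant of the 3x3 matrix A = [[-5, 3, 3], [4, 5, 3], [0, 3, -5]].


Expanding along the first row, det(A) = a11*M_11 - a12*M_12 + a13*M_13, where M_1j is the (1,j) minor.
Minor M_11 = 5*-5 - 3*3 = -34
Minor M_12 = 4*-5 - 3*0 = -20
Minor M_13 = 4*3 - 5*0 = 12
det = -5*(-34) - 3*(-20) + 3*(12)
    = 170 - -60 + 36
    = 266

266


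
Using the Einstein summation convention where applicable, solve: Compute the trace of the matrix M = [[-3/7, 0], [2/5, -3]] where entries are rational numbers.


The trace is the sum of diagonal entries.
Diagonal: M[1,1] = -3/7, M[2,2] = -3
Tr(M) = -3/7 + -3
Computing step by step:
After adding M[1,1]: -3/7
After adding M[2,2]: -24/7
Tr(M) = -24/7

-24/7


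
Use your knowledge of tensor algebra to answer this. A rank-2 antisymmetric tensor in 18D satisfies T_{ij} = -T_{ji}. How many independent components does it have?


An antisymmetric rank-2 tensor satisfies A_{ij} = -A_{ji}, so diagonal entries are zero.
The independent components are the upper-triangular entries: C(n, 2) = n(n-1)/2.
n = 18
C(18, 2) = 18 * 17 / 2 = 306 / 2 = 153

153


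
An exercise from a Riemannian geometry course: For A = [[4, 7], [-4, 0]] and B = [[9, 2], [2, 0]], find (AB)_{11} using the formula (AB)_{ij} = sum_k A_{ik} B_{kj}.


(AB)_{ij} = sum_k A_{ik} B_{kj}.
For i=1, j=1:
A_{11} * B_{11} = 4 * 9 = 36
A_{12} * B_{21} = 7 * 2 = 14
Sum = 36 + 14 = 50

50


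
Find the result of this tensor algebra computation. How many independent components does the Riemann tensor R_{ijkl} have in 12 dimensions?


The Riemann tensor in d dimensions has d^2(d^2 - 1)/12 independent components.
d = 12, so d^2 = 144
d^2 - 1 = 143
d^2(d^2 - 1) = 144 * 143 = 20592
Divide by 12: 20592 / 12 = 1716

1716


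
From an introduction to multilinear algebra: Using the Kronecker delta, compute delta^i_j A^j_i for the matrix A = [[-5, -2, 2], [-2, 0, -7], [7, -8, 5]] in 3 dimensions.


The contraction (trace) of a rank-2 tensor is the sum of its diagonal elements.
Diagonal entries: A[1,1] = -5, A[2,2] = 0, A[3,3] = 5
Tr(A) = -5 + 0 + 5 = 0

0


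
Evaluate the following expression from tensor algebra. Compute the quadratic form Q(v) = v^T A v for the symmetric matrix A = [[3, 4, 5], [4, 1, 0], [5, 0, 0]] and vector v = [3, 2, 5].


First compute Av:
(Av)_1 = 3*3 + 4*2 + 5*5 = 42
(Av)_2 = 4*3 + 1*2 + 0*5 = 14
(Av)_3 = 5*3 + 0*2 + 0*5 = 15
Av = [42, 14, 15]
Then v^T (Av) = 3*42 + 2*14 + 5*15
= 126 + 28 + 75 = 229

229


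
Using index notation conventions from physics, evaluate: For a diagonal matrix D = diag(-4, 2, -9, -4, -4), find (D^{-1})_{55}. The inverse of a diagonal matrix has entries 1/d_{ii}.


For a diagonal matrix, the inverse has entries (D^{-1})_{ii} = 1/d_{ii}.
The diagonal entries are: d_{11} = -4, d_{22} = 2, d_{33} = -9, d_{44} = -4, d_{55} = -4
We need (D^{-1})_{55} = 1/d_{55} = 1/-4 = -1/4

-1/4


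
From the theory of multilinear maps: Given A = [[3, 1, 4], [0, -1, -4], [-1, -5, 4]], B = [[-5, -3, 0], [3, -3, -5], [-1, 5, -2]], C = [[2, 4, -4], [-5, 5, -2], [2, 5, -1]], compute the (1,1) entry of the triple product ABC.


(ABC)_{11} = sum_m (AB)_{1m} C_{m1}. First compute row 1 of AB.
(AB)_{11} = 3*-5 + 1*3 + 4*-1 = -16
(AB)_{12} = 3*-3 + 1*-3 + 4*5 = 8
(AB)_{13} = 3*0 + 1*-5 + 4*-2 = -13
Now contract with column 1 of C:
(AB)_{11} * C_{11} = -16 * 2 = -32
(AB)_{12} * C_{21} = 8 * -5 = -40
(AB)_{13} * C_{31} = -13 * 2 = -26
(ABC)_{11} = -32 + -40 + -26 = -98

-98


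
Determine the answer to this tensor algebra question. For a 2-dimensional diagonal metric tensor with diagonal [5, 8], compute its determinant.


For a diagonal metric, the determinant is the product of diagonal entries.
Diagonal entries: 5, 8
det(g) = 5 * 8 = 40

40


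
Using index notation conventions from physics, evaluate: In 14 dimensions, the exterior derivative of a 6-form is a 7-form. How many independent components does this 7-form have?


The exterior derivative of a p-form is a (p+1)-form.
Its number of independent components is C(n, p+1).
n = 14, p+1 = 7
C(14, 7) = 3432

3432


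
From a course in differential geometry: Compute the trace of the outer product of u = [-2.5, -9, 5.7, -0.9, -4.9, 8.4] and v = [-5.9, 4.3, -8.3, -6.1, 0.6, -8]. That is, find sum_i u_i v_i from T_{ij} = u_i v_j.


The outer product gives T_{ij} = u_i v_j.
The trace (contraction) is Tr(T) = sum_i T_{ii} = sum_i u_i v_i.
Diagonal entries:
T_{11} = u_1 * v_1 = -2.5 * -5.9 = 14.75
T_{22} = u_2 * v_2 = -9 * 4.3 = -38.7
T_{33} = u_3 * v_3 = 5.7 * -8.3 = -47.31
T_{44} = u_4 * v_4 = -0.9 * -6.1 = 5.49
T_{55} = u_5 * v_5 = -4.9 * 0.6 = -2.94
T_{66} = u_6 * v_6 = 8.4 * -8 = -67.2
Tr(T) = 14.75 + -38.7 + -47.31 + 5.49 + -2.94 + -67.2 = -135.91

-135.91


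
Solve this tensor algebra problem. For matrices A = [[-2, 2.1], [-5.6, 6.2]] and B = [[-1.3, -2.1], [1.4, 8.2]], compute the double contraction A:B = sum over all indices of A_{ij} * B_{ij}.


A:B = sum over all i,j of A_{ij} * B_{ij}.
Row 1: -2*-1.3=2.6, 2.1*-2.1=-4.41 => row sum = -1.81
Row 2: -5.6*1.4=-7.84, 6.2*8.2=50.84 => row sum = 43
Total = -1.81 + 43 = 41.19

41.19


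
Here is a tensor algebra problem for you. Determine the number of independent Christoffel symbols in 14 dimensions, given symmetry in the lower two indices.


Christoffel symbols Gamma^k_{ij} are symmetric in i,j, so there are d * d(d+1)/2 independent symbols.
d = 14
d(d+1)/2 = 14 * 15 / 2 = 105
Total = 14 * 105 = 1470

1470


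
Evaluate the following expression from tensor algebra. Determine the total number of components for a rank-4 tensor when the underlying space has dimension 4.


The number of components of a rank-r tensor in d dimensions is d^r.
Here d = 4 and r = 4.
4^4 = 256

256


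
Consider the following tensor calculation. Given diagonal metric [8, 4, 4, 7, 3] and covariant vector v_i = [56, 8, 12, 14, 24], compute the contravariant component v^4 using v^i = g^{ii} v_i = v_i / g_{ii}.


To raise an index with a diagonal metric: v^i = v_i / g_{ii}.
For index 4: v_4 = 14, g_{44} = 7
v^4 = 14 / 7 = 2

2


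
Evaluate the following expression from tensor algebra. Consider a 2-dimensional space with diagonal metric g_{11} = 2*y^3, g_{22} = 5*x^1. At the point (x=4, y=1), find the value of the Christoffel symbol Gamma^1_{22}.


For a diagonal metric, Gamma^k_{ij} = (1/2) g^{kk} (dg_{ik}/dx_j + dg_{jk}/dx_i - dg_{ij}/dx_k).
The metric is diagonal, so g_{ab} = 0 for a != b.
At the given point: g_{11} = 2, g_{22} = 20
g^{11} = 1/2
dg_{21}/dx_2 = 0 (off-diagonal)
dg_{21}/dx_2 = 0 (off-diagonal)
dg_{22}/dx_1 = dg_{22}/dx_1 = 5
Numerator = 0 + 0 - 5 = -5
Gamma^1_{22} = -5 / (2 * 2) = -5/4

-5/4


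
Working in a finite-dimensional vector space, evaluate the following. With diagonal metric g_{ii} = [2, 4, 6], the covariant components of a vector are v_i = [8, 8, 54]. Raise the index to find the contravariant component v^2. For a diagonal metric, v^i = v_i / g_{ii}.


To raise an index with a diagonal metric: v^i = v_i / g_{ii}.
For index 2: v_2 = 8, g_{22} = 4
v^2 = 8 / 4 = 2

2


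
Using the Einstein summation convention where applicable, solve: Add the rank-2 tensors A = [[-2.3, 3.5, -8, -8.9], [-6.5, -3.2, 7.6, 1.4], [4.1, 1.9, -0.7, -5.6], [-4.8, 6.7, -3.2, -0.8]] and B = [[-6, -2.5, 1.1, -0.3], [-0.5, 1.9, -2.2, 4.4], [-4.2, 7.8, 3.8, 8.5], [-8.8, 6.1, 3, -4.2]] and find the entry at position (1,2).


Tensor addition is component-wise: (A + B)_{ij} = A_{ij} + B_{ij}.
A_{12} = 3.5
B_{12} = -2.5
(A + B)_{12} = 3.5 + -2.5 = 1

1


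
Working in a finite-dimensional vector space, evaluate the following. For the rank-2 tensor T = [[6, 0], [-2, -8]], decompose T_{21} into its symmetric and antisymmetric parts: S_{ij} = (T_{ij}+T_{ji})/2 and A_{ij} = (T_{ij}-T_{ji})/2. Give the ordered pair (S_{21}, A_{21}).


T_{21} = -2
T_{12} = 0
S_{21} = (-2 + 0)/2 = -2/2 = -1
A_{21} = (-2 - 0)/2 = -2/2 = -1
Check: S + A = -1 + -1 = -2 = T_{21}.

(-1, -1)


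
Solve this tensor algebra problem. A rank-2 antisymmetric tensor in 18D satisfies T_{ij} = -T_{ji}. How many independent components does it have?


An antisymmetric rank-2 tensor satisfies A_{ij} = -A_{ji}, so diagonal entries are zero.
The independent components are the upper-triangular entries: C(n, 2) = n(n-1)/2.
n = 18
C(18, 2) = 18 * 17 / 2 = 306 / 2 = 153

153


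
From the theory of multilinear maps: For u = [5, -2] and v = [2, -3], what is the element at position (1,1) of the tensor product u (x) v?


The outer product entry T_{ij} = u_i * v_j.
We need i=1, j=1.
u_1 = 5, v_1 = 2
T_{1,1} = 5 * 2 = 10

10


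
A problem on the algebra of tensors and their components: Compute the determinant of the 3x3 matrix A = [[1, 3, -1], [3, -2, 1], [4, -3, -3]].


Expanding along the first row, det(A) = a11*M_11 - a12*M_12 + a13*M_13, where M_1j is the (1,j) minor.
Minor M_11 = -2*-3 - 1*-3 = 9
Minor M_12 = 3*-3 - 1*4 = -13
Minor M_13 = 3*-3 - -2*4 = -1
det = 1*(9) - 3*(-13) + -1*(-1)
    = 9 - -39 + 1
    = 49

49


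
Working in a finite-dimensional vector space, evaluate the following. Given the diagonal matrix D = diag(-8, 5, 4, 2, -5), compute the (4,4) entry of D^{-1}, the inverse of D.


For a diagonal matrix, the inverse has entries (D^{-1})_{ii} = 1/d_{ii}.
The diagonal entries are: d_{11} = -8, d_{22} = 5, d_{33} = 4, d_{44} = 2, d_{55} = -5
We need (D^{-1})_{44} = 1/d_{44} = 1/2 = 1/2

1/2


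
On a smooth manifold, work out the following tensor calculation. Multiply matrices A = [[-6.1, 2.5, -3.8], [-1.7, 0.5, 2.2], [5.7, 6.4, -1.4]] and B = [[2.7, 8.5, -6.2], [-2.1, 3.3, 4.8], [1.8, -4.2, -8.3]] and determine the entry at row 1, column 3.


(AB)_{ij} = sum_k A_{ik} B_{kj}.
For i=1, j=3:
A_{11} * B_{13} = -6.1 * -6.2 = 37.82
A_{12} * B_{23} = 2.5 * 4.8 = 12
A_{13} * B_{33} = -3.8 * -8.3 = 31.54
Sum = 37.82 + 12 + 31.54 = 81.36

81.36


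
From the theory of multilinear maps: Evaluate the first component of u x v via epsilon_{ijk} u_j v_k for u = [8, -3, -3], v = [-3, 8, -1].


(u x v)_1 = sum_{j,k} epsilon_{1jk} u_j v_k. Only permutations of (1,2,3) contribute; the two non-zero terms are:
eps_{123} u_2 v_3 = 1 * -3 * -1 = 3
eps_{132} u_3 v_2 = -1 * -3 * 8 = 24
(u x v)_1 = 27

27


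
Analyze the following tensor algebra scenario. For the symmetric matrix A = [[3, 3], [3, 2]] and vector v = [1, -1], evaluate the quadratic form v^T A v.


First compute Av:
(Av)_1 = 3*1 + 3*-1 = 0
(Av)_2 = 3*1 + 2*-1 = 1
Av = [0, 1]
Then v^T (Av) = 1*0 + -1*1
= 0 + -1 = -1

-1


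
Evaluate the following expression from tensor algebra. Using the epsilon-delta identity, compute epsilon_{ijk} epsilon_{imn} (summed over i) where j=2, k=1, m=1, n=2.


Using the identity: epsilon_{ijk} epsilon_{imn} = delta_{jm} delta_{kn} - delta_{jn} delta_{km}.
delta_{21} = 0
delta_{12} = 0
delta_{22} = 1
delta_{11} = 1
Result = 0 * 0 - 1 * 1 = 0 - 1 = -1

-1


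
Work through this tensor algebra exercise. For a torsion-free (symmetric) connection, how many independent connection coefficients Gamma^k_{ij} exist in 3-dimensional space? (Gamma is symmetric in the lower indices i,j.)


Christoffel symbols Gamma^k_{ij} are symmetric in i,j, so there are d * d(d+1)/2 independent symbols.
d = 3
d(d+1)/2 = 3 * 4 / 2 = 6
Total = 3 * 6 = 18

18


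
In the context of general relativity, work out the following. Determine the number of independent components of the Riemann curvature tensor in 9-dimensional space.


The Riemann tensor in d dimensions has d^2(d^2 - 1)/12 independent components.
d = 9, so d^2 = 81
d^2 - 1 = 80
d^2(d^2 - 1) = 81 * 80 = 6480
Divide by 12: 6480 / 12 = 540

540


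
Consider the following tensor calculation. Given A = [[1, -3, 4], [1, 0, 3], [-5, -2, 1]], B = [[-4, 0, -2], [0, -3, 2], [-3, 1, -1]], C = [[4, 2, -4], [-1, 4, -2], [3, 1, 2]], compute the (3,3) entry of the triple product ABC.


(ABC)_{33} = sum_m (AB)_{3m} C_{m3}. First compute row 3 of AB.
(AB)_{31} = -5*-4 + -2*0 + 1*-3 = 17
(AB)_{32} = -5*0 + -2*-3 + 1*1 = 7
(AB)_{33} = -5*-2 + -2*2 + 1*-1 = 5
Now contract with column 3 of C:
(AB)_{31} * C_{13} = 17 * -4 = -68
(AB)_{32} * C_{23} = 7 * -2 = -14
(AB)_{33} * C_{33} = 5 * 2 = 10
(ABC)_{33} = -68 + -14 + 10 = -72

-72


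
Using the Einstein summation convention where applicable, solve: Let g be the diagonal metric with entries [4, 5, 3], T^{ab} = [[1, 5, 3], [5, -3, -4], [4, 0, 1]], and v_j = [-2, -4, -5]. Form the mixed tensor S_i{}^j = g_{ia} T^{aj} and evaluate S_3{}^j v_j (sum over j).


Step 1: lower the first index. For a diagonal metric, g_{ia} T^{aj} = g_{ii} T^{ij} (no sum on i).
g_{33} = 3
S_3{}^1 = 3 * T^{31} = 3 * 4 = 12
S_3{}^2 = 3 * T^{32} = 3 * 0 = 0
S_3{}^3 = 3 * T^{33} = 3 * 1 = 3
Step 2: contract S_3{}^j with v_j.
S_3{}^1 * v_1 = 12 * -2 = -24
S_3{}^2 * v_2 = 0 * -4 = 0
S_3{}^3 * v_3 = 3 * -5 = -15
Result = -24 + 0 + -15 = -39

-39


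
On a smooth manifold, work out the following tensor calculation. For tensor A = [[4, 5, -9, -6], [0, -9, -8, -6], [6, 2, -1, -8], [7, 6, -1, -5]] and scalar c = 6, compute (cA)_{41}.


Scalar multiplication: (cA)_{ij} = c * A_{ij}.
c = 6
A_{41} = 7
(cA)_{41} = 6 * 7 = 42

42


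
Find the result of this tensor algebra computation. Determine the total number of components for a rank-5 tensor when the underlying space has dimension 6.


The number of components of a rank-r tensor in d dimensions is d^r.
Here d = 6 and r = 5.
6^5 = 7776

7776


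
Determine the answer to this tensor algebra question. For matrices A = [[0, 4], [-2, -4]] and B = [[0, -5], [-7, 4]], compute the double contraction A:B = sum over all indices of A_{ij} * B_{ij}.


A:B = sum over all i,j of A_{ij} * B_{ij}.
Row 1: 0*0=0, 4*-5=-20 => row sum = -20
Row 2: -2*-7=14, -4*4=-16 => row sum = -2
Total = -20 + -2 = -22

-22


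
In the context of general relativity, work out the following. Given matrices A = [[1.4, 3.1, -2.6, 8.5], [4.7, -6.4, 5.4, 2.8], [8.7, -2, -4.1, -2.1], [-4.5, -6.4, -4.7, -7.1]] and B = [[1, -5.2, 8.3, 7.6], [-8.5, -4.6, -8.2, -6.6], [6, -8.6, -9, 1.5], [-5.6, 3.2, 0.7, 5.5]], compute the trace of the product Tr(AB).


Tr(AB) = sum_i (AB)_{ii} where (AB)_{ii} = sum_k A_{ik} B_{ki}.
(AB)_{11} = 1.4*1 + 3.1*-8.5 + -2.6*6 + 8.5*-5.6 = -88.15
(AB)_{22} = 4.7*-5.2 + -6.4*-4.6 + 5.4*-8.6 + 2.8*3.2 = -32.48
(AB)_{33} = 8.7*8.3 + -2*-8.2 + -4.1*-9 + -2.1*0.7 = 124.04
(AB)_{44} = -4.5*7.6 + -6.4*-6.6 + -4.7*1.5 + -7.1*5.5 = -38.06
Tr(AB) = -88.15 + -32.48 + 124.04 + -38.06 = -34.65

-34.65


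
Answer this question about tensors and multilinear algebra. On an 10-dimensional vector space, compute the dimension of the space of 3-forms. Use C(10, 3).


The dimension of the space of p-forms on an n-dimensional space is C(n, p).
n = 10, p = 3
C(10, 3) = 10! / (3! * 7!) = 120

120


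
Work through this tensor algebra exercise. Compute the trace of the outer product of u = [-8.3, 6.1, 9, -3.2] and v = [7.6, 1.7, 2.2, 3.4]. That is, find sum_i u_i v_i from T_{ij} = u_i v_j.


The outer product gives T_{ij} = u_i v_j.
The trace (contraction) is Tr(T) = sum_i T_{ii} = sum_i u_i v_i.
Diagonal entries:
T_{11} = u_1 * v_1 = -8.3 * 7.6 = -63.08
T_{22} = u_2 * v_2 = 6.1 * 1.7 = 10.37
T_{33} = u_3 * v_3 = 9 * 2.2 = 19.8
T_{44} = u_4 * v_4 = -3.2 * 3.4 = -10.88
Tr(T) = -63.08 + 10.37 + 19.8 + -10.88 = -43.79

-43.79


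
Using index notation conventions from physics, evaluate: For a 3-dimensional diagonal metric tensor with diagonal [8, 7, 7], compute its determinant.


For a diagonal metric, the determinant is the product of diagonal entries.
Diagonal entries: 8, 7, 7
det(g) = 8 * 7 * 7 = 392

392


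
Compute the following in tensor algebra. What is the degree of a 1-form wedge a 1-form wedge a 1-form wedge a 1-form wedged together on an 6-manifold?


The degree of a wedge product is the sum of the degrees of the individual forms.
Degrees: 1, 1, 1, 1
Total degree = 1 + 1 + 1 + 1 = 4

4
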